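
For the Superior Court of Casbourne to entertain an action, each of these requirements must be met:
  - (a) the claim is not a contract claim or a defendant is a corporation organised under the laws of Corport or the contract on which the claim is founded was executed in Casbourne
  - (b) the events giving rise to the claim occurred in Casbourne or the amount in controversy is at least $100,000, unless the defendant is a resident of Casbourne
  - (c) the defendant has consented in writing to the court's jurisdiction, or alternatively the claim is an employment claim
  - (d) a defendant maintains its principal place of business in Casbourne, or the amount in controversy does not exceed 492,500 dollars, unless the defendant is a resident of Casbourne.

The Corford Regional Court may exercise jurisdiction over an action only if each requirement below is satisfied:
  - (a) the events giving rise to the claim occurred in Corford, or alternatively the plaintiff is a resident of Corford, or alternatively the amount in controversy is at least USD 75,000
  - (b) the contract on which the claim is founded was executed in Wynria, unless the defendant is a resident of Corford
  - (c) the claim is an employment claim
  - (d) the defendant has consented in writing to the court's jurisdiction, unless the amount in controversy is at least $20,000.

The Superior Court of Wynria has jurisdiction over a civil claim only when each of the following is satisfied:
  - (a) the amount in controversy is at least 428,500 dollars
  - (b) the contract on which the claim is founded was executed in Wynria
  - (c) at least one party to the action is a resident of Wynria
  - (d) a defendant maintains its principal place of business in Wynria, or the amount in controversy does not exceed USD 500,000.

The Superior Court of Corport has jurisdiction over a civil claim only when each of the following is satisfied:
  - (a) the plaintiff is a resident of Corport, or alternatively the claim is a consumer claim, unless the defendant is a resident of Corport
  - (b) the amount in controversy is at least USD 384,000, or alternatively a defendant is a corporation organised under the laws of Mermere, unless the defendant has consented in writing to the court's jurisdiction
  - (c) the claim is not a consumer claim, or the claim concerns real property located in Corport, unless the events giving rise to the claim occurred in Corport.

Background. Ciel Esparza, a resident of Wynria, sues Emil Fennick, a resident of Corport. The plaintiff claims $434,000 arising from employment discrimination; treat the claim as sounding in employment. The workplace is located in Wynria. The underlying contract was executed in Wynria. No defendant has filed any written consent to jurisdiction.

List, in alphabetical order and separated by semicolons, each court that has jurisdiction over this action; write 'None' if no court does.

The Superior Court of Casbourne:
  (a) The claim is an employment claim, not a contract claim, so one alternative holds. Met.
  (b) The amount in controversy is $434,000, which meets the USD 100,000 floor, so this disjunct is met. Condition met.
  (c) The claim is an employment claim, so one alternative holds. Condition met.
  (d) The amount in controversy is USD 434,000, within the $492,500 ceiling, so this disjunct is met. Condition met.
  → Jurisdiction lies.
The Corford Regional Court:
  (a) The amount in controversy is 434,000 dollars, which meets the 75,000 dollars floor — that alternative is enough. Condition met.
  (b) The contract was executed in Wynria. Condition met.
  (c) The claim is an employment claim. Met.
  (d) No such written consent has been filed. However, the amount in controversy is USD 434,000, which meets the USD 20,000 floor, so the 'unless' proviso supplies this condition. Condition met.
  → All conditions met; jurisdiction exists.
The Superior Court of Wynria:
  (a) The amount in controversy is USD 434,000, which meets the 428,500 dollars floor. Condition met.
  (b) The contract was executed in Wynria. Met.
  (c) Ciel Esparza resides in Wynria. Condition met.
  (d) The amount in controversy is 434,000 dollars, within the 500,000 dollars ceiling, so one alternative holds. Met.
  → The court has jurisdiction.
The Superior Court of Corport:
  (a) The plaintiff resides in Wynria, not Corport; the claim is an employment claim, not a consumer claim — no alternative holds. However, the defendant resides in Corport, so the 'unless' proviso supplies this condition. Condition met.
  (b) The amount in controversy is $434,000, which meets the $384,000 floor — that alternative is enough. Satisfied.
  (c) The claim is an employment claim, not a consumer claim, so one alternative holds. Satisfied.
  → Every requirement is satisfied — jurisdiction.

the Corford Regional Court; the Superior Court of Casbourne; the Superior Court of Corport; the Superior Court of Wynria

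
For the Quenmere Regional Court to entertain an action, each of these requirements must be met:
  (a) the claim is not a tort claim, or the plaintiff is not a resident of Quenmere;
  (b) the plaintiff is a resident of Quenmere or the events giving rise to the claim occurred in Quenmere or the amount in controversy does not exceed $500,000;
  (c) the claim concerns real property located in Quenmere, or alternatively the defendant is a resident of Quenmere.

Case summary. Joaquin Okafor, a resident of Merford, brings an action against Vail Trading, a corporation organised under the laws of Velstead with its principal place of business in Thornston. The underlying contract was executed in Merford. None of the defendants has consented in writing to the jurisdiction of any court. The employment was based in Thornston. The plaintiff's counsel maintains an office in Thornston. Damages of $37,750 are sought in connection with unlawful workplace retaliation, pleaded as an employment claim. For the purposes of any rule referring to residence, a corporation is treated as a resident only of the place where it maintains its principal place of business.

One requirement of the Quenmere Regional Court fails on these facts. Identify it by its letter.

(c)

The Quenmere Regional Court:
  (a) The claim is an employment claim, not a tort claim, so this disjunct is met. Condition met.
  (b) The amount in controversy is USD 37,750, within the $500,000 ceiling, so one alternative holds. Condition met.
  (c) The claim does not concern real property; the defendant resides in Thornston, not Quenmere — no alternative holds. Not met.
Only condition (c) fails.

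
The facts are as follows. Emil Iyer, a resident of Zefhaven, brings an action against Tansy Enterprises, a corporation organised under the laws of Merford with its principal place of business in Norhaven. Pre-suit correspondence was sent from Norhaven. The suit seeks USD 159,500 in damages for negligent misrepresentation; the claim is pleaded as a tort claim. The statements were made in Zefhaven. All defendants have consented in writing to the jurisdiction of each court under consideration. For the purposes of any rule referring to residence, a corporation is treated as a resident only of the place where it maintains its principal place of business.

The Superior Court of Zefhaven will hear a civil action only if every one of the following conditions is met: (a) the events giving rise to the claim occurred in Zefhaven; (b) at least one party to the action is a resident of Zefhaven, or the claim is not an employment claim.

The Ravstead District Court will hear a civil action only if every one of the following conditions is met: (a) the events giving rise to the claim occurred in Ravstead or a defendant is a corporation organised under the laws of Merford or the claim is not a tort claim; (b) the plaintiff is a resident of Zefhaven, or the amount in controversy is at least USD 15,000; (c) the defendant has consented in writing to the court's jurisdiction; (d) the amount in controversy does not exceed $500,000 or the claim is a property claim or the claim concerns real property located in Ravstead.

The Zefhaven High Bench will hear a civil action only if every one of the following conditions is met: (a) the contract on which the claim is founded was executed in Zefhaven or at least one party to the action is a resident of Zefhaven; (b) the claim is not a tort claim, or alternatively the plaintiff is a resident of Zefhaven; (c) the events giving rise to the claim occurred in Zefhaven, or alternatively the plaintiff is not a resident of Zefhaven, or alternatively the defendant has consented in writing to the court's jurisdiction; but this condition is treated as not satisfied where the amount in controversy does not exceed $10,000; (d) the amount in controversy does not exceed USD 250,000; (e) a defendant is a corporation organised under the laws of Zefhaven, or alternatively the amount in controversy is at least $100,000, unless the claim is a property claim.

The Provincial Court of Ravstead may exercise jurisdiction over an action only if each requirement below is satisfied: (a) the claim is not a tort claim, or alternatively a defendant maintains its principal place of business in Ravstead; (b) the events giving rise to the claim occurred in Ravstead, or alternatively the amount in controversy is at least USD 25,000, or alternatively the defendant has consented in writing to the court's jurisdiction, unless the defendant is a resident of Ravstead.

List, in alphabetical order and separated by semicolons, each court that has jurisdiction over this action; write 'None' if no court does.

The Superior Court of Zefhaven:
  (a) The operative events occurred in Zefhaven. Condition met.
  (b) Emil Iyer resides in Zefhaven, so one alternative holds. Met.
  → The court has jurisdiction.
The Ravstead District Court:
  (a) Tansy Enterprises is organised under the laws of Merford, so this disjunct is met. Met.
  (b) The plaintiff resides in Zefhaven, so this disjunct is met. Met.
  (c) Every defendant has filed written consent. Satisfied.
  (d) The amount in controversy is $159,500, within the USD 500,000 ceiling, so one alternative holds. Met.
  → All conditions met; jurisdiction exists.
The Zefhaven High Bench:
  (a) Emil Iyer resides in Zefhaven, so this disjunct is met. Condition met.
  (b) The plaintiff resides in Zefhaven, which satisfies one of the alternatives. Satisfied.
  (c) The operative events occurred in Zefhaven, which satisfies one of the alternatives. And the carve-out is inapplicable — the amount in controversy is 159,500 dollars, above the USD 10,000 ceiling. Satisfied.
  (d) The amount in controversy is $159,500, within the $250,000 ceiling. Met.
  (e) The amount in controversy is 159,500 dollars, which meets the 100,000 dollars floor, which satisfies one of the alternatives. Condition met.
  → The court has jurisdiction.
The Provincial Court of Ravstead:
  (a) The claim is a tort claim; the corporate defendant(s) have their principal place of business in Norhaven, not Ravstead — no alternative holds. Condition not met.
  (b) The amount in controversy is $159,500, which meets the USD 25,000 floor — that alternative is enough. Condition met.
  → At least one condition fails; no jurisdiction.

the Ravstead District Court; the Superior Court of Zefhaven; the Zefhaven High Bench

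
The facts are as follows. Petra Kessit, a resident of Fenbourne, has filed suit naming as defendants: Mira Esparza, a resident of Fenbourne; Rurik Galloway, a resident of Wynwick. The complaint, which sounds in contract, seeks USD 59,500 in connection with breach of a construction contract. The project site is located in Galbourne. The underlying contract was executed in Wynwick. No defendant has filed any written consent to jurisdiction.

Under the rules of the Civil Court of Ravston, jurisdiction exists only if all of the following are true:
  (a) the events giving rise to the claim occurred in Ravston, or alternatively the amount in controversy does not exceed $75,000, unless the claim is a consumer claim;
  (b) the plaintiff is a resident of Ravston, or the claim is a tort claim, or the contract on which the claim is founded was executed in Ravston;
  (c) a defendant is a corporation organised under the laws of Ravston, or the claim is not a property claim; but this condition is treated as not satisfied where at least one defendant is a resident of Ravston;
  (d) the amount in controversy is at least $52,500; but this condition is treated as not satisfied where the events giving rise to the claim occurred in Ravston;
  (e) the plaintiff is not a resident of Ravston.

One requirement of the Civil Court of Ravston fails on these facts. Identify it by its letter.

(b)

The Civil Court of Ravston:
  (a) The amount in controversy is $59,500, within the USD 75,000 ceiling, so one alternative holds. Condition met.
  (b) The plaintiff resides in Fenbourne, not Ravston; the claim is a contract claim, not a tort claim; the contract was executed in Wynwick, not Ravston — none of the alternatives is met. Not satisfied.
  (c) The claim is a contract claim, not a property claim, which satisfies one of the alternatives. The carve-out does not apply: no defendant resides in Ravston (they reside in Fenbourne, Wynwick). Condition met.
  (d) The amount in controversy is $59,500, which meets the 52,500 dollars floor. The carve-out does not apply: the operative events occurred in Galbourne, not Ravston. Met.
  (e) The plaintiff resides in Fenbourne, which is not Ravston. Condition met.
Only condition (b) fails.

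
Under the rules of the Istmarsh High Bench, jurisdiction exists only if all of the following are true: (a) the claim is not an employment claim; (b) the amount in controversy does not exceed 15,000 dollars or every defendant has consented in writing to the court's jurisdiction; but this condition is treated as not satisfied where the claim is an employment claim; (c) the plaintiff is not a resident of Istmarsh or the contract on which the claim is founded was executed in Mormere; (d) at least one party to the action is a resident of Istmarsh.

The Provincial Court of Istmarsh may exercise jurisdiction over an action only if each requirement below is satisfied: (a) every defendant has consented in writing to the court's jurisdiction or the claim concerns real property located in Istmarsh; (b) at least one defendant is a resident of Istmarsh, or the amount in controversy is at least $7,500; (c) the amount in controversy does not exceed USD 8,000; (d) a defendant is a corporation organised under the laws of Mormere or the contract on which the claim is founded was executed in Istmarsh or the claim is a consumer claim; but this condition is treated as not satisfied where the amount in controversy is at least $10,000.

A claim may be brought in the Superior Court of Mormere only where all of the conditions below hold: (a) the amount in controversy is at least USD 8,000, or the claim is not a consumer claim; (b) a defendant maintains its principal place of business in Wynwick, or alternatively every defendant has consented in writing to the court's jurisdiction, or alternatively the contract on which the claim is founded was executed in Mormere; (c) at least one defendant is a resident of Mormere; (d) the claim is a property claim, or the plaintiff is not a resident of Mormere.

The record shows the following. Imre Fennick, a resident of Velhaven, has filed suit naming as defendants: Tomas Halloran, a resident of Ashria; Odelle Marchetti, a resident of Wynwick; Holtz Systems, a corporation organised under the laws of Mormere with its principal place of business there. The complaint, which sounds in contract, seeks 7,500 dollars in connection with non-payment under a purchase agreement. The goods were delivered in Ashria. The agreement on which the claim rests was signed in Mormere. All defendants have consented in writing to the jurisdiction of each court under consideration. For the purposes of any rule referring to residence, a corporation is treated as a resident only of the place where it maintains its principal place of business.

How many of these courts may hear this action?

The Istmarsh High Bench:
  (a) The claim is a contract claim, not an employment claim. Met.
  (b) The amount in controversy is $7,500, within the 15,000 dollars ceiling, which satisfies one of the alternatives. The carve-out does not apply: the claim is a contract claim, not an employment claim. Met.
  (c) The plaintiff resides in Velhaven, which is not Istmarsh, so one alternative holds. Condition met.
  (d) No party resides in Istmarsh. Condition not met.
  → The court lacks jurisdiction.
The Provincial Court of Istmarsh:
  (a) Every defendant has filed written consent, which satisfies one of the alternatives. Met.
  (b) The amount in controversy is 7,500 dollars, which meets the 7,500 dollars floor — that alternative is enough. Met.
  (c) The amount in controversy is 7,500 dollars, within the USD 8,000 ceiling. Satisfied.
  (d) Holtz Systems is organised under the laws of Mormere — that alternative is enough. The carve-out does not apply: the amount in controversy is $7,500, below the 10,000 dollars floor. Met.
  → The court has jurisdiction.
The Superior Court of Mormere:
  (a) The claim is a contract claim, not a consumer claim, which satisfies one of the alternatives. Satisfied.
  (b) Every defendant has filed written consent, so this disjunct is met. Satisfied.
  (c) Holtz Systems resides in Mormere. Met.
  (d) The plaintiff resides in Velhaven, which is not Mormere — that alternative is enough. Met.
  → The court has jurisdiction.
Courts with jurisdiction: the Provincial Court of Istmarsh, the Superior Court of Mormere — 2 in total.

2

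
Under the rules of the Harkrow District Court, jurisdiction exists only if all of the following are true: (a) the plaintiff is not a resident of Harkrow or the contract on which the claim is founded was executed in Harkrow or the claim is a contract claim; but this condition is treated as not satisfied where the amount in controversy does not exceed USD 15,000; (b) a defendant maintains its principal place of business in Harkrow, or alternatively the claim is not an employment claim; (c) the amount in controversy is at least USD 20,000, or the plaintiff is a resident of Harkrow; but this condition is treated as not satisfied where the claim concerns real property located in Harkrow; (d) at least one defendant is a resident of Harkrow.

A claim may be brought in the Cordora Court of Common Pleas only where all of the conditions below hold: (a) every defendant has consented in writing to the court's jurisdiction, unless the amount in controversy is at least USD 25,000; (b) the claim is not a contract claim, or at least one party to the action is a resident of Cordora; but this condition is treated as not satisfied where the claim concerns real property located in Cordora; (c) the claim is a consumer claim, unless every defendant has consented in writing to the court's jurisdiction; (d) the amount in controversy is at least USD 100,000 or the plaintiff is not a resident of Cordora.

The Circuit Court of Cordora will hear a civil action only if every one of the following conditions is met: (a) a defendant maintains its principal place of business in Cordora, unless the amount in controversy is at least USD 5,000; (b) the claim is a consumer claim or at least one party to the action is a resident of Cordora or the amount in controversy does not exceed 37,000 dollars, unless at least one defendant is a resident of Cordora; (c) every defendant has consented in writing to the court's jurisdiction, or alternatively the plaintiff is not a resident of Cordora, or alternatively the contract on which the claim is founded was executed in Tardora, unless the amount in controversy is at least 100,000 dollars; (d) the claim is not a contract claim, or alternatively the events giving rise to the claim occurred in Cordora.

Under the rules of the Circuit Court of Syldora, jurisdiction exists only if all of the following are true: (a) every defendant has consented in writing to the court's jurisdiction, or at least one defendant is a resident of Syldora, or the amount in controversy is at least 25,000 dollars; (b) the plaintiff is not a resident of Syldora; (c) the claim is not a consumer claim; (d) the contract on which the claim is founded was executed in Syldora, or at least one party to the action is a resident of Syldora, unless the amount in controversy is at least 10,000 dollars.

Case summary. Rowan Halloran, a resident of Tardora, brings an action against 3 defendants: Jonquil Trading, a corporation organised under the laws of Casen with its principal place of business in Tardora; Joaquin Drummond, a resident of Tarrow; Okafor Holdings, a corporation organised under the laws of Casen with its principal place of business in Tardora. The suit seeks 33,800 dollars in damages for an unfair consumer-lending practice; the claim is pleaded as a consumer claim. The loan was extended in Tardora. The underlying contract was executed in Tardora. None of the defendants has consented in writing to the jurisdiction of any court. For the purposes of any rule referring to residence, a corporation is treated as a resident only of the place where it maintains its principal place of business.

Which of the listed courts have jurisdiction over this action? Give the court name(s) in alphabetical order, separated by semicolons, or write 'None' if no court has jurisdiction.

The Harkrow District Court:
  (a) The plaintiff resides in Tardora, which is not Harkrow, which satisfies one of the alternatives. And the carve-out is inapplicable — the amount in controversy is 33,800 dollars, above the USD 15,000 ceiling. Satisfied.
  (b) The claim is a consumer claim, not an employment claim, which satisfies one of the alternatives. Satisfied.
  (c) The amount in controversy is 33,800 dollars, which meets the 20,000 dollars floor, which satisfies one of the alternatives. The carve-out does not apply: the claim does not concern real property. Satisfied.
  (d) No defendant resides in Harkrow (they reside in Tardora, Tarrow, Tardora). Not met.
  → No jurisdiction.
The Cordora Court of Common Pleas:
  (a) No such written consent has been filed. The proviso rescues it, though: the amount in controversy is $33,800, which meets the USD 25,000 floor. Satisfied.
  (b) The claim is a consumer claim, not a contract claim, so this disjunct is met. And the carve-out is inapplicable — the claim does not concern real property. Condition met.
  (c) The claim is a consumer claim. Condition met.
  (d) The plaintiff resides in Tardora, which is not Cordora — that alternative is enough. Satisfied.
  → The court has jurisdiction.
The Circuit Court of Cordora:
  (a) The corporate defendant(s) have their principal place of business in Tardora, not Cordora. But the amount in controversy is $33,800, which meets the 5,000 dollars floor, and the 'unless' clause therefore excuses the requirement. Condition met.
  (b) The claim is a consumer claim, which satisfies one of the alternatives. Condition met.
  (c) The plaintiff resides in Tardora, which is not Cordora — that alternative is enough. Condition met.
  (d) The claim is a consumer claim, not a contract claim, so one alternative holds. Condition met.
  → All conditions met; jurisdiction exists.
The Circuit Court of Syldora:
  (a) The amount in controversy is USD 33,800, which meets the $25,000 floor, which satisfies one of the alternatives. Condition met.
  (b) The plaintiff resides in Tardora, which is not Syldora. Condition met.
  (c) The claim is a consumer claim. Not satisfied.
  (d) The contract was executed in Tardora, not Syldora; no party resides in Syldora — no alternative holds. However, the amount in controversy is 33,800 dollars, which meets the $10,000 floor, so the 'unless' proviso supplies this condition. Satisfied.
  → The court lacks jurisdiction.

the Circuit Court of Cordora; the Cordora Court of Common Pleas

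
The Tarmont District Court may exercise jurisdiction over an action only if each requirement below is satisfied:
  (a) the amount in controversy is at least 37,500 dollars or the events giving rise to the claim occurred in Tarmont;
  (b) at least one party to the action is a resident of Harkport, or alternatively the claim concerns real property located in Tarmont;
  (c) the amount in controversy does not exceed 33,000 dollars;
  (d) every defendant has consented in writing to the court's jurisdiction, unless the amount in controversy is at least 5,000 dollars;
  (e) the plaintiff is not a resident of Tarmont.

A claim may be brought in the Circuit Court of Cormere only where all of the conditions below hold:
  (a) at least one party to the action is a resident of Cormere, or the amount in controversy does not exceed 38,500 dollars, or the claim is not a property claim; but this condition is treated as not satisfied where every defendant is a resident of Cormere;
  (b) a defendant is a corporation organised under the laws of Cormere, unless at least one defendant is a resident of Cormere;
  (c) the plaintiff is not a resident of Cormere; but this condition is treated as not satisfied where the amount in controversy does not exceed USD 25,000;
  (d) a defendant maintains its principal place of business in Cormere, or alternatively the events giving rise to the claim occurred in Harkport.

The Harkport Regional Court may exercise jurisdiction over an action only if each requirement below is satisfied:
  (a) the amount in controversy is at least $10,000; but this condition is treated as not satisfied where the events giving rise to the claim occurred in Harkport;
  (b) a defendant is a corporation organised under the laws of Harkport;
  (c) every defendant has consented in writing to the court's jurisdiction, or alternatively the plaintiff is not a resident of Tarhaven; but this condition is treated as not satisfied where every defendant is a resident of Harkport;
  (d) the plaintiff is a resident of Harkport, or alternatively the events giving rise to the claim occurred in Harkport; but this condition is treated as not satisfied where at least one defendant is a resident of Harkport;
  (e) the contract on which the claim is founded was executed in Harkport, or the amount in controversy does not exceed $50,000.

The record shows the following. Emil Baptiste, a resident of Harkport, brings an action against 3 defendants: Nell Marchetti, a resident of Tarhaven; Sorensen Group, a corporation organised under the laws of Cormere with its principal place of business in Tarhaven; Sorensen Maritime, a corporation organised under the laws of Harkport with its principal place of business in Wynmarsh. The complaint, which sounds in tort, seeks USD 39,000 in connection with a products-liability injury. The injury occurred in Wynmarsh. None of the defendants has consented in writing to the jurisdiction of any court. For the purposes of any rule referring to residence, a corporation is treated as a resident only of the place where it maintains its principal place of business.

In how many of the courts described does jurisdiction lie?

1

The Tarmont District Court:
  (a) The amount in controversy is $39,000, which meets the USD 37,500 floor, so this disjunct is met. Met.
  (b) Emil Baptiste resides in Harkport, which satisfies one of the alternatives. Condition met.
  (c) The amount in controversy is 39,000 dollars, above the 33,000 dollars ceiling. Not satisfied.
  (d) No such written consent has been filed. However, the amount in controversy is $39,000, which meets the 5,000 dollars floor, so the 'unless' proviso supplies this condition. Met.
  (e) The plaintiff resides in Harkport, which is not Tarmont. Condition met.
  → Not every requirement is met — no jurisdiction.
The Circuit Court of Cormere:
  (a) The claim is a tort claim, not a property claim, so this disjunct is met. The carve-out does not apply: the defendants reside as follows — Nell Marchetti in Tarhaven, Sorensen Group in Tarhaven, Sorensen Maritime in Wynmarsh — not all in Cormere. Condition met.
  (b) Sorensen Group is organised under the laws of Cormere. Satisfied.
  (c) The plaintiff resides in Harkport, which is not Cormere. The exception is not triggered, since the amount in controversy is $39,000, above the $25,000 ceiling. Satisfied.
  (d) The corporate defendant(s) have their principal place of business in Tarhaven, Wynmarsh, not Cormere; the operative events occurred in Wynmarsh, not Harkport — none of the alternatives is met. Not satisfied.
  → No jurisdiction.
The Harkport Regional Court:
  (a) The amount in controversy is $39,000, which meets the USD 10,000 floor. And the carve-out is inapplicable — the operative events occurred in Wynmarsh, not Harkport. Condition met.
  (b) Sorensen Maritime is organised under the laws of Harkport. Met.
  (c) The plaintiff resides in Harkport, which is not Tarhaven, so this disjunct is met. The exception is not triggered, since the defendants reside as follows — Nell Marchetti in Tarhaven, Sorensen Group in Tarhaven, Sorensen Maritime in Wynmarsh — not all in Harkport. Condition met.
  (d) The plaintiff resides in Harkport — that alternative is enough. The carve-out does not apply: no defendant resides in Harkport (they reside in Tarhaven, Tarhaven, Wynmarsh). Condition met.
  (e) The amount in controversy is $39,000, within the 50,000 dollars ceiling, which satisfies one of the alternatives. Met.
  → Jurisdiction lies.
Courts with jurisdiction: the Harkport Regional Court — 1 in total.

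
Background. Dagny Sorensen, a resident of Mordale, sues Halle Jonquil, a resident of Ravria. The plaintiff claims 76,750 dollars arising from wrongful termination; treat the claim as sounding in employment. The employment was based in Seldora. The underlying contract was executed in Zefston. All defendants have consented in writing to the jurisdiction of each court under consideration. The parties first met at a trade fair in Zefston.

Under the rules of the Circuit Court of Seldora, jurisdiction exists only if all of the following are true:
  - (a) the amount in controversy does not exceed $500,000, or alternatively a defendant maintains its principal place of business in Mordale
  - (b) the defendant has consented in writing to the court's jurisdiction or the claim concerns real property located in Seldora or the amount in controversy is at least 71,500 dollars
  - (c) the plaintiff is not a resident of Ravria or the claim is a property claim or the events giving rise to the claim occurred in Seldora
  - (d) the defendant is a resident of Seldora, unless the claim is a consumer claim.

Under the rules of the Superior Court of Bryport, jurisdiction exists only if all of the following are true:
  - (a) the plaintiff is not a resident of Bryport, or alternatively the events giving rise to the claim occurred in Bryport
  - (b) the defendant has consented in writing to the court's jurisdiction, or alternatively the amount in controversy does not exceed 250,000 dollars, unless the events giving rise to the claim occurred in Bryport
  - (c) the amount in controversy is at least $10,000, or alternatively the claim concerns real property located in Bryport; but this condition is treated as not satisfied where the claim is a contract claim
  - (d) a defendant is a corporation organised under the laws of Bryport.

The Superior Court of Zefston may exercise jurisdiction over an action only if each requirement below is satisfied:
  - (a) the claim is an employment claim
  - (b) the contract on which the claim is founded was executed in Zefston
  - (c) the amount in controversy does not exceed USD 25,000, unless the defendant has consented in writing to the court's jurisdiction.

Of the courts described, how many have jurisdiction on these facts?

The Circuit Court of Seldora:
  (a) The amount in controversy is $76,750, within the 500,000 dollars ceiling, so one alternative holds. Satisfied.
  (b) Every defendant has filed written consent — that alternative is enough. Met.
  (c) The plaintiff resides in Mordale, which is not Ravria, which satisfies one of the alternatives. Satisfied.
  (d) The defendant resides in Ravria, not Seldora. And the claim is an employment claim, not a consumer claim, so the proviso does not save it. Not met.
  → The court lacks jurisdiction.
The Superior Court of Bryport:
  (a) The plaintiff resides in Mordale, which is not Bryport, so this disjunct is met. Satisfied.
  (b) Every defendant has filed written consent, which satisfies one of the alternatives. Met.
  (c) The amount in controversy is USD 76,750, which meets the 10,000 dollars floor, so this disjunct is met. The exception is not triggered, since the claim is an employment claim, not a contract claim. Satisfied.
  (d) No defendant is a corporation. Not met.
  → The court lacks jurisdiction.
The Superior Court of Zefston:
  (a) The claim is an employment claim. Met.
  (b) The contract was executed in Zefston. Satisfied.
  (c) The amount in controversy is USD 76,750, above the 25,000 dollars ceiling. The proviso rescues it, though: every defendant has filed written consent. Condition met.
  → Every requirement is satisfied — jurisdiction.
Courts with jurisdiction: the Superior Court of Zefston — 1 in total.

1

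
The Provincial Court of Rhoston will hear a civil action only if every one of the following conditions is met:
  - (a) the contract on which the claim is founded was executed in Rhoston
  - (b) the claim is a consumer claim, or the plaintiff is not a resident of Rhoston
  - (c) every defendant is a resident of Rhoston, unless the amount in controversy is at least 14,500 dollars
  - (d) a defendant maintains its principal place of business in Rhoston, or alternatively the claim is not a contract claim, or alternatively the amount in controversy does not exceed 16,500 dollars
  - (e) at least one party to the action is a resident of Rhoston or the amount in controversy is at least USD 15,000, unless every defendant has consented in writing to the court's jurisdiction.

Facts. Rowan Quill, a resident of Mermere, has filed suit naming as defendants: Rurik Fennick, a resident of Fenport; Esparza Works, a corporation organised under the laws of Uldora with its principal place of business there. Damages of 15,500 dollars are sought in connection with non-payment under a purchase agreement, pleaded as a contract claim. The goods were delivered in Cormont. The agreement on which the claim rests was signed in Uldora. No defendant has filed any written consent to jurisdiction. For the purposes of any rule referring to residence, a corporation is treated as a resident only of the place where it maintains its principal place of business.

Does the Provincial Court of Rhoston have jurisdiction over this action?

No

The Provincial Court of Rhoston:
  (a) The contract was executed in Uldora, not Rhoston. Not satisfied.
  (b) The plaintiff resides in Mermere, which is not Rhoston, which satisfies one of the alternatives. Condition met.
  (c) The defendants reside as follows — Rurik Fennick in Fenport, Esparza Works in Uldora — not all in Rhoston. But the amount in controversy is USD 15,500, which meets the USD 14,500 floor, and the 'unless' clause therefore excuses the requirement. Condition met.
  (d) The amount in controversy is 15,500 dollars, within the $16,500 ceiling, so one alternative holds. Satisfied.
  (e) The amount in controversy is 15,500 dollars, which meets the USD 15,000 floor, so one alternative holds. Satisfied.
  → No jurisdiction.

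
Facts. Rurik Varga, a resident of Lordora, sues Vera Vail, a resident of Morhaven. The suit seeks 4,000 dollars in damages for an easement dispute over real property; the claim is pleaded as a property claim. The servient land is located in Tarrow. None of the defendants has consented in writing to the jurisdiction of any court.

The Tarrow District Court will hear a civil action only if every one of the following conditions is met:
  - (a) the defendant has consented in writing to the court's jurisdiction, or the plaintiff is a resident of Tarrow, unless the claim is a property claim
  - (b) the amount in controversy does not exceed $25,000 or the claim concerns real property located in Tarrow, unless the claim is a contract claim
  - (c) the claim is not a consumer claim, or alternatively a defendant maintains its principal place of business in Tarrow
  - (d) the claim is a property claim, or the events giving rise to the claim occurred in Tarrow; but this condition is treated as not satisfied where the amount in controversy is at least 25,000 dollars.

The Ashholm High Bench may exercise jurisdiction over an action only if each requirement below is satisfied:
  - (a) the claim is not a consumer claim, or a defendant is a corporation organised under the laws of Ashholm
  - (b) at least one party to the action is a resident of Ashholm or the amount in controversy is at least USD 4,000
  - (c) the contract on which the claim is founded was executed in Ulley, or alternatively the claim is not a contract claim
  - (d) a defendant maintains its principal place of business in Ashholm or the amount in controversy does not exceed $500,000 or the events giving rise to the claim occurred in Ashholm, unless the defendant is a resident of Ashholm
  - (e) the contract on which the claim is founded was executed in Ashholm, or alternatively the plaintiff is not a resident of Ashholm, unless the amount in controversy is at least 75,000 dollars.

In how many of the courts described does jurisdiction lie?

The Tarrow District Court:
  (a) No such written consent has been filed; the plaintiff resides in Lordora, not Tarrow — none of the alternatives is met. But the claim is a property claim, and the 'unless' clause therefore excuses the requirement. Satisfied.
  (b) The amount in controversy is $4,000, within the $25,000 ceiling, which satisfies one of the alternatives. Satisfied.
  (c) The claim is a property claim, not a consumer claim, so one alternative holds. Satisfied.
  (d) The claim is a property claim, so this disjunct is met. The exception is not triggered, since the amount in controversy is $4,000, below the USD 25,000 floor. Satisfied.
  → Jurisdiction lies.
The Ashholm High Bench:
  (a) The claim is a property claim, not a consumer claim, so one alternative holds. Satisfied.
  (b) The amount in controversy is 4,000 dollars, which meets the USD 4,000 floor, so this disjunct is met. Met.
  (c) The claim is a property claim, not a contract claim — that alternative is enough. Satisfied.
  (d) The amount in controversy is $4,000, within the $500,000 ceiling, which satisfies one of the alternatives. Satisfied.
  (e) The plaintiff resides in Lordora, which is not Ashholm, so this disjunct is met. Condition met.
  → Jurisdiction lies.
Courts with jurisdiction: the Tarrow District Court, the Ashholm High Bench — 2 in total.

2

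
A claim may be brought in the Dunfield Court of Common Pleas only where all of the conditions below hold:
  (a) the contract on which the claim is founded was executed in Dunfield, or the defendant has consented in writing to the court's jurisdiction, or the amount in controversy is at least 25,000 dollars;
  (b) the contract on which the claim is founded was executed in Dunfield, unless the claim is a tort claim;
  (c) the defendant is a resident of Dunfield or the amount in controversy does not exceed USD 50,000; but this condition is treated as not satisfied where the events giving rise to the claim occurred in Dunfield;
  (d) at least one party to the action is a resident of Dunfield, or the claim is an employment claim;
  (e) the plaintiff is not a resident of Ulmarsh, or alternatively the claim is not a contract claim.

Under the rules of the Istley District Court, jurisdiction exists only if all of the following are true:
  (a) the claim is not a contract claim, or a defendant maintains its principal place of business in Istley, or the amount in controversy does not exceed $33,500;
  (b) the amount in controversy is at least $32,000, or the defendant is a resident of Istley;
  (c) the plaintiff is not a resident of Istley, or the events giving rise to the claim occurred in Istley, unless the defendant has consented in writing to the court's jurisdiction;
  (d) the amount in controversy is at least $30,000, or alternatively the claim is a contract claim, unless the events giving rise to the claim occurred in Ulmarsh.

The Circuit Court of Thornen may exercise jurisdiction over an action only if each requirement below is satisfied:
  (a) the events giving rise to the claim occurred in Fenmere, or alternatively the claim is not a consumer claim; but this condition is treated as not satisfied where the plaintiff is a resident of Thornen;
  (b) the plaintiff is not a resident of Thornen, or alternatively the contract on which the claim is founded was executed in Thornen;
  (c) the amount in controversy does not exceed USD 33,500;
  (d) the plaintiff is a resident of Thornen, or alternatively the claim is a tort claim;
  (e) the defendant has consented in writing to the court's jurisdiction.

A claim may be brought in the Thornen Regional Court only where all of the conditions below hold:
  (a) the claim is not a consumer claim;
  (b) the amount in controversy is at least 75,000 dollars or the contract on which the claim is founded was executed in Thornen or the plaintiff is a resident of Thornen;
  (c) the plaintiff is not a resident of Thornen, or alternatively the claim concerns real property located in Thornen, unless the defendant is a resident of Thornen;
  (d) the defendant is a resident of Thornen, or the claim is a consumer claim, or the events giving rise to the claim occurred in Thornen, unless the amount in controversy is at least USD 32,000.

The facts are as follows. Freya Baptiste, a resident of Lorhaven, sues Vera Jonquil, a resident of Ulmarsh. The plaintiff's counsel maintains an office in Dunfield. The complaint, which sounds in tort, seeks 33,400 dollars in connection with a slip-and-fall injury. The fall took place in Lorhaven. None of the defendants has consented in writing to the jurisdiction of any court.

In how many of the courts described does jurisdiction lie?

The Dunfield Court of Common Pleas:
  (a) The amount in controversy is 33,400 dollars, which meets the $25,000 floor, which satisfies one of the alternatives. Satisfied.
  (b) No contract (and hence no place of execution) is alleged. But the claim is a tort claim, and the 'unless' clause therefore excuses the requirement. Met.
  (c) The amount in controversy is 33,400 dollars, within the 50,000 dollars ceiling, so one alternative holds. The carve-out does not apply: the operative events occurred in Lorhaven, not Dunfield. Condition met.
  (d) No party resides in Dunfield; the claim is a tort claim, not an employment claim — none of the alternatives is met. Condition not met.
  (e) The plaintiff resides in Lorhaven, which is not Ulmarsh, which satisfies one of the alternatives. Condition met.
  → At least one condition fails; no jurisdiction.
The Istley District Court:
  (a) The claim is a tort claim, not a contract claim, which satisfies one of the alternatives. Condition met.
  (b) The amount in controversy is $33,400, which meets the USD 32,000 floor, so one alternative holds. Satisfied.
  (c) The plaintiff resides in Lorhaven, which is not Istley — that alternative is enough. Satisfied.
  (d) The amount in controversy is 33,400 dollars, which meets the 30,000 dollars floor, so this disjunct is met. Met.
  → Jurisdiction lies.
The Circuit Court of Thornen:
  (a) The claim is a tort claim, not a consumer claim, so one alternative holds. The exception is not triggered, since the plaintiff resides in Lorhaven, not Thornen. Satisfied.
  (b) The plaintiff resides in Lorhaven, which is not Thornen, so this disjunct is met. Condition met.
  (c) The amount in controversy is USD 33,400, within the 33,500 dollars ceiling. Satisfied.
  (d) The claim is a tort claim, so one alternative holds. Met.
  (e) No such written consent has been filed. Not satisfied.
  → At least one condition fails; no jurisdiction.
The Thornen Regional Court:
  (a) The claim is a tort claim, not a consumer claim. Satisfied.
  (b) The amount in controversy is 33,400 dollars, below the 75,000 dollars floor; no contract (and hence no place of execution) is alleged; the plaintiff resides in Lorhaven, not Thornen — none of the alternatives is met. Not met.
  (c) The plaintiff resides in Lorhaven, which is not Thornen, so this disjunct is met. Condition met.
  (d) The defendant resides in Ulmarsh, not Thornen; the claim is a tort claim, not a consumer claim; the operative events occurred in Lorhaven, not Thornen — none of the alternatives is met. The proviso rescues it, though: the amount in controversy is $33,400, which meets the 32,000 dollars floor. Condition met.
  → No jurisdiction.
Courts with jurisdiction: the Istley District Court — 1 in total.

1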